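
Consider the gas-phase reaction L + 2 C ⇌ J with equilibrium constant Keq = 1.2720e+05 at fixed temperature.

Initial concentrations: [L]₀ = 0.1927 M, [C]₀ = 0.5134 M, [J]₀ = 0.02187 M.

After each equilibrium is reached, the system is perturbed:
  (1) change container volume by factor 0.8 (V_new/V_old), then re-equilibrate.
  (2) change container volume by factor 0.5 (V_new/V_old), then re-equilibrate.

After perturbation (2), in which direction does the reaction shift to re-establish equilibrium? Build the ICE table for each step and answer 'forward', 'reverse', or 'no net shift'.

Direction: forward

Q₀ = 0.4306 vs Keq = 1.2720e+05 ⇒ Q<K, forward
Step 1:
                   L          C          J
  Initial     0.1927     0.5134    0.02187
  Change     -0.1926    -0.3852     0.1926
  Equil   1.0258e-04     0.1282     0.2145
  solve Keq expr → x = 0.1926; check Q = 1.2720e+05
Then change container volume by factor 0.8 (V_new/V_old).
Step 2:
                   L          C          J
  Initial 1.2823e-04     0.1603     0.2681
  Change  -4.6053e-05 -9.2105e-05 4.6053e-05
  Equil   8.2173e-05     0.1602     0.2681
  solve Keq expr → x = 4.6053e-05; check Q = 1.2720e+05
Then change container volume by factor 0.5 (V_new/V_old).
Step 3:
                   L          C          J
  Initial 1.6435e-04     0.3203     0.5363
  Change  -1.2319e-04 -2.4637e-04 1.2319e-04
  Equil   4.1159e-05     0.3201     0.5364
  solve Keq expr → x = 1.2319e-04; check Q = 1.2720e+05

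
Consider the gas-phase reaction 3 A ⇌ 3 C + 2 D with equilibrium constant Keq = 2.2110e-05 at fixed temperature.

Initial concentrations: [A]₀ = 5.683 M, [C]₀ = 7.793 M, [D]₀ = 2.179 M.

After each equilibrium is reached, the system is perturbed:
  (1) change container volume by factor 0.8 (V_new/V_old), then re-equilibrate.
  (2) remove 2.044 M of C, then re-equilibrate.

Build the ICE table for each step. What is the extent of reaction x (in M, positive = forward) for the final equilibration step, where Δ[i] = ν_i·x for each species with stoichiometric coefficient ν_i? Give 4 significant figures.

x = 0.006067 M

Q₀ = 12.24 vs Keq = 2.2110e-05 ⇒ Q>K, reverse
Step 1:
                   A          C          D
  init         5.683      7.793      2.179
  Δ            3.249     -3.249     -2.166
  eq           8.932      4.544    0.01296
  solve Keq expr → x = -1.083; check Q = 2.2110e-05
Then change container volume by factor 0.8 (V_new/V_old).
Step 2:
                   A          C          D
  init         11.17       5.68     0.0162
  Δ         0.004822  -0.004822  -0.003215
  eq           11.17      5.675    0.01298
  solve Keq expr → x = -0.001607; check Q = 2.2110e-05
Then remove 2.044 M of C.
Step 3:
                   A          C          D
  init         11.17      3.631    0.01298
  Δ          -0.0182     0.0182    0.01213
  eq           11.15      3.649    0.02512
  solve Keq expr → x = 0.006067; check Q = 2.2110e-05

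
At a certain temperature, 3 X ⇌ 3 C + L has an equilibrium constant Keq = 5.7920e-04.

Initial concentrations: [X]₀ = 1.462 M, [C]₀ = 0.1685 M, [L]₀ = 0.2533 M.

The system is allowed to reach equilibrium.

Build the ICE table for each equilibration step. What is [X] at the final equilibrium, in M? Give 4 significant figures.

Q₀ = 3.8779e-04 vs Keq = 5.7920e-04 ⇒ Q<K, forward
Step 1:
                    X           C           L
  Initial       1.462      0.1685      0.2533
  Change     -0.01987     0.01987    0.006622
  Equil         1.442      0.1884      0.2599
  solve Keq expr → x = 0.006622; check Q = 5.7920e-04

[X]_eq = 1.442 M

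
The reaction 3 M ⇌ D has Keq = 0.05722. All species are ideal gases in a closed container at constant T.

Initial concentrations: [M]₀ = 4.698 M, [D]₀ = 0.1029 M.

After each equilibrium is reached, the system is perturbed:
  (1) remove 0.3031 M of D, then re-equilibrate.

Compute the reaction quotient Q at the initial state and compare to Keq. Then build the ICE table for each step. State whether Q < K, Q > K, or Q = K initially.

Q₀ = 9.9238e-04 vs Keq = 0.05722 ⇒ Q<K, forward
Step 1:
                   M          D
  init         4.698     0.1029
  Δ            -2.24     0.7467
  eq           2.458     0.8496
  solve Keq expr → x = 0.7467; check Q = 0.05722
Then remove 0.3031 M of D.
Step 2:
                   M          D
  init         2.458     0.5465
  Δ          -0.2381    0.07936
  eq            2.22     0.6259
  solve Keq expr → x = 0.07936; check Q = 0.05722

Q₀ = 9.9238e-04; Q < K (proceeds forward)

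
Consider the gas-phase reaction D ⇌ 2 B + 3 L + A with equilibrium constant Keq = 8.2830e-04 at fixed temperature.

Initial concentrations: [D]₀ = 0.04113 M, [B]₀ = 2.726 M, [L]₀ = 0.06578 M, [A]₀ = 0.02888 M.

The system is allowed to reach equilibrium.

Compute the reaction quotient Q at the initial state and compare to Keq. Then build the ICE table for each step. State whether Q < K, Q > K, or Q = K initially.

Q₀ = 0.001485; Q > K (proceeds reverse)

Q₀ = 0.001485 vs Keq = 8.2830e-04 ⇒ Q>K, reverse
Step 1:
                    D           B           L           A
  init        0.04113       2.726     0.06578     0.02888
  Δ           0.00281   -0.005619   -0.008429    -0.00281
  eq          0.04394        2.72     0.05735     0.02607
  solve Keq expr → x = -0.00281; check Q = 8.2830e-04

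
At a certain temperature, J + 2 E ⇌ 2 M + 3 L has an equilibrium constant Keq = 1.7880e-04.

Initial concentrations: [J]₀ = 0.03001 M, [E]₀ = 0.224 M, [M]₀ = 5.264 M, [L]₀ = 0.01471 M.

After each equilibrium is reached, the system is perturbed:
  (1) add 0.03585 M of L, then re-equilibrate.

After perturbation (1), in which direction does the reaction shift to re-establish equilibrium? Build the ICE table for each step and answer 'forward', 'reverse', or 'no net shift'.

Direction: reverse

Q₀ = 0.05857 vs Keq = 1.7880e-04 ⇒ Q>K, reverse
Step 1:
                    J           E           M           L
  Initial     0.03001       0.224       5.264     0.01471
  Change     0.004142    0.008283   -0.008283    -0.01243
  Equil       0.03415      0.2323       5.256    0.002285
  solve Keq expr → x = -0.004142; check Q = 1.7880e-04
Then add 0.03585 M of L.
Step 2:
                    J           E           M           L
  Initial     0.03415      0.2323       5.256     0.03813
  Change      0.01181     0.02362    -0.02362    -0.03544
  Equil       0.04596      0.2559       5.232    0.002699
  solve Keq expr → x = -0.01181; check Q = 1.7880e-04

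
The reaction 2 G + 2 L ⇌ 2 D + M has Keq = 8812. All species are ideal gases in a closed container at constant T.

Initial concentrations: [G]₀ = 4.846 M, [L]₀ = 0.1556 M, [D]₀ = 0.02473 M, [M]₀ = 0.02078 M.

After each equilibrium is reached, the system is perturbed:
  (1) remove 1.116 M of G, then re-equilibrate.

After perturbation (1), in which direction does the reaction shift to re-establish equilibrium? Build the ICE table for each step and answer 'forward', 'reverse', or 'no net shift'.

Direction: reverse

Q₀ = 2.2352e-05 vs Keq = 8812 ⇒ Q<K, forward
Step 1:
                   G          L          D          M
  init         4.846     0.1556    0.02473    0.02078
  Δ          -0.1555    -0.1555     0.1555    0.07774
  eq           4.691 1.2846e-04     0.1802    0.09852
  solve Keq expr → x = 0.07774; check Q = 8812
Then remove 1.116 M of G.
Step 2:
                   G          L          D          M
  init         3.575 1.2846e-04     0.1802    0.09852
  Δ       4.0048e-05 4.0048e-05 -4.0048e-05 -2.0024e-05
  eq           3.575 1.6850e-04     0.1802     0.0985
  solve Keq expr → x = -2.0024e-05; check Q = 8812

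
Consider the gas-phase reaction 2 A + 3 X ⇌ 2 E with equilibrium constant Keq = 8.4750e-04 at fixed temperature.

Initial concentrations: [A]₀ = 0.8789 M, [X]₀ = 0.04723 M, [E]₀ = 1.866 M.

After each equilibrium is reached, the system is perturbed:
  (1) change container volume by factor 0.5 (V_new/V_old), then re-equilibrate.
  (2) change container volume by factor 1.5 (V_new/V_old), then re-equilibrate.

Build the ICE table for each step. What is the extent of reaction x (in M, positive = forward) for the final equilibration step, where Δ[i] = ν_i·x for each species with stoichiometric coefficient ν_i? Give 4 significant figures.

x = -0.1091 M

Q₀ = 4.2785e+04 vs Keq = 8.4750e-04 ⇒ Q>K, reverse
Step 1:
                    A           X           E
  init         0.8789     0.04723       1.866
  Δ             1.592       2.389      -1.592
  eq            2.471       2.436      0.2735
  solve Keq expr → x = -0.7962; check Q = 8.4750e-04
Then change container volume by factor 0.5 (V_new/V_old).
Step 2:
                    A           X           E
  init          4.943       4.872      0.5471
  Δ           -0.5193     -0.7789      0.5193
  eq            4.423       4.093       1.066
  solve Keq expr → x = 0.2596; check Q = 8.4750e-04
Then change container volume by factor 1.5 (V_new/V_old).
Step 3:
                    A           X           E
  init          2.949       2.729      0.7109
  Δ            0.2183      0.3274     -0.2183
  eq            3.167       3.056      0.4926
  solve Keq expr → x = -0.1091; check Q = 8.4750e-04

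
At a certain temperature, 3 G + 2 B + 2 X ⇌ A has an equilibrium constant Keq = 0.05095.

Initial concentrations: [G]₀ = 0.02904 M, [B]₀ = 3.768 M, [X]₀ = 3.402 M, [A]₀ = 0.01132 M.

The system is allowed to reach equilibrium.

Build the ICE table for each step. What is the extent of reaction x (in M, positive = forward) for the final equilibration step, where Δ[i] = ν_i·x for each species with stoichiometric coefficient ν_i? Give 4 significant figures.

Q₀ = 2.813 vs Keq = 0.05095 ⇒ Q>K, reverse
Step 1:
                  G         B         X         A
  init      0.02904     3.768     3.402   0.01132
  Δ         0.02895    0.0193    0.0193 -0.009651
  eq        0.05799     3.787     3.421  0.001669
  solve Keq expr → x = -0.009651; check Q = 0.05095

x = -0.009651 M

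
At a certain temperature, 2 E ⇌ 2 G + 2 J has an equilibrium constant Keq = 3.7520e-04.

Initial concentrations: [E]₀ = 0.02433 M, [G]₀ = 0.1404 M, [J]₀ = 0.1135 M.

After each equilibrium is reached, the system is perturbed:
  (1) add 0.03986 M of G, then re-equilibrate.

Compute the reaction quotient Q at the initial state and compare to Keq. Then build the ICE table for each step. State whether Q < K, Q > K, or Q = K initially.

Q₀ = 0.429; Q > K (proceeds reverse)

Q₀ = 0.429 vs Keq = 3.7520e-04 ⇒ Q>K, reverse
Step 1:
                    E           G           J
  init        0.02433      0.1404      0.1135
  Δ           0.08002    -0.08002    -0.08002
  eq           0.1044     0.06038     0.03348
  solve Keq expr → x = -0.04001; check Q = 3.7520e-04
Then add 0.03986 M of G.
Step 2:
                    E           G           J
  init         0.1044      0.1002     0.03348
  Δ          0.009279   -0.009279   -0.009279
  eq           0.1136     0.09096      0.0242
  solve Keq expr → x = -0.00464; check Q = 3.7520e-04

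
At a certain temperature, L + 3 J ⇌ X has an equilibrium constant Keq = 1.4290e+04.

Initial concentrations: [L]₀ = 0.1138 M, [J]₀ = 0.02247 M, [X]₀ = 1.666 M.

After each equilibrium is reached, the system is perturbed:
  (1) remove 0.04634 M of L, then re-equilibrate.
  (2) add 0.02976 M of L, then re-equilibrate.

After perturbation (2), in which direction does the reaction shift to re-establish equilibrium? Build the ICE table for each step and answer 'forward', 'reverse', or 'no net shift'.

Q₀ = 1.2904e+06 vs Keq = 1.4290e+04 ⇒ Q>K, reverse
Step 1:
                   L          J          X
  Initial     0.1138    0.02247      1.666
  Change     0.02389    0.07168   -0.02389
  Equil       0.1377    0.09415      1.642
  solve Keq expr → x = -0.02389; check Q = 1.4290e+04
Then remove 0.04634 M of L.
Step 2:
                   L          J          X
  Initial    0.09135    0.09415      1.642
  Change    0.004053    0.01216  -0.004053
  Equil      0.09541     0.1063      1.638
  solve Keq expr → x = -0.004053; check Q = 1.4290e+04
Then add 0.02976 M of L.
Step 3:
                   L          J          X
  Initial     0.1252     0.1063      1.638
  Change   -0.002802  -0.008407   0.002802
  Equil       0.1224     0.0979      1.641
  solve Keq expr → x = 0.002802; check Q = 1.4290e+04

Direction: forward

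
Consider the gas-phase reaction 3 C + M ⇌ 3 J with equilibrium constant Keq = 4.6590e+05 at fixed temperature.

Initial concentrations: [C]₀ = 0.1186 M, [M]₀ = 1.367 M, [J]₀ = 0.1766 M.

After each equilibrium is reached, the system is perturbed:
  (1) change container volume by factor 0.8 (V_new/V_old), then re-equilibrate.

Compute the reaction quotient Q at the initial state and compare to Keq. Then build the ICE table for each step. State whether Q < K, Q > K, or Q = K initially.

Q₀ = 2.415 vs Keq = 4.6590e+05 ⇒ Q<K, forward
Step 1:
                   C          M          J
  init        0.1186      1.367     0.1766
  Δ          -0.1152   -0.03839     0.1152
  eq        0.003424      1.329     0.2918
  solve Keq expr → x = 0.03839; check Q = 4.6590e+05
Then change container volume by factor 0.8 (V_new/V_old).
Step 2:
                   C          M          J
  init       0.00428      1.661     0.3647
  Δ       -3.0338e-04 -1.0113e-04 3.0338e-04
  eq        0.003976      1.661      0.365
  solve Keq expr → x = 1.0113e-04; check Q = 4.6590e+05

Q₀ = 2.415; Q < K (proceeds forward)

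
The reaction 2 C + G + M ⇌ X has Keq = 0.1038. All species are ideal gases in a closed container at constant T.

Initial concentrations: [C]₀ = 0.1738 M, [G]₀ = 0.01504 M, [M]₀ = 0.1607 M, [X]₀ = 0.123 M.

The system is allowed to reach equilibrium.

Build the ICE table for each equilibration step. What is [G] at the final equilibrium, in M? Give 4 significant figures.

[G]_eq = 0.1373 M

Q₀ = 1685 vs Keq = 0.1038 ⇒ Q>K, reverse
Step 1:
                    C           G           M           X
  Initial      0.1738     0.01504      0.1607       0.123
  Change       0.2446      0.1223      0.1223     -0.1223
  Equil        0.4184      0.1373       0.283  7.0617e-04
  solve Keq expr → x = -0.1223; check Q = 0.1038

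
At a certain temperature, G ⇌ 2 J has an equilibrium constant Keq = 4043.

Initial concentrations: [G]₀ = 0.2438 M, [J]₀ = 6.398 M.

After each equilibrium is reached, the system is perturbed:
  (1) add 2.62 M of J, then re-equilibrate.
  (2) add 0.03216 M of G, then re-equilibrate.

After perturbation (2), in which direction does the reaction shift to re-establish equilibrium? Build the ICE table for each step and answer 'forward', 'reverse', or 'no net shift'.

Q₀ = 167.9 vs Keq = 4043 ⇒ Q<K, forward
Step 1:
                   G          J
  Initial     0.2438      6.398
  Change     -0.2322     0.4643
  Equil      0.01165      6.862
  solve Keq expr → x = 0.2322; check Q = 4043
Then add 2.62 M of J.
Step 2:
                   G          J
  Initial    0.01165      9.482
  Change     0.01049   -0.02099
  Equil      0.02214      9.461
  solve Keq expr → x = -0.01049; check Q = 4043
Then add 0.03216 M of G.
Step 3:
                   G          J
  Initial     0.0543      9.461
  Change    -0.03186    0.06372
  Equil      0.02244      9.525
  solve Keq expr → x = 0.03186; check Q = 4043

Direction: forward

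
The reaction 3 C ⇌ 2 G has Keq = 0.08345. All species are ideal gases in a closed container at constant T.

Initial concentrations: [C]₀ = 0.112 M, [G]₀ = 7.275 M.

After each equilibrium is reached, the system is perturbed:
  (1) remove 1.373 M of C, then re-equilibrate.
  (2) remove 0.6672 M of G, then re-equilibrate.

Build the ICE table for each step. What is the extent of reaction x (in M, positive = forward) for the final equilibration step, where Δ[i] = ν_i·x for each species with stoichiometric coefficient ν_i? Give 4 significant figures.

Q₀ = 3.7671e+04 vs Keq = 0.08345 ⇒ Q>K, reverse
Step 1:
                    C           G
  I             0.112       7.275
  C             5.362      -3.575
  E             5.474         3.7
  solve Keq expr → x = -1.787; check Q = 0.08345
Then remove 1.373 M of C.
Step 2:
                    C           G
  I             4.101         3.7
  C            0.8197     -0.5465
  E             4.921       3.154
  solve Keq expr → x = -0.2732; check Q = 0.08345
Then remove 0.6672 M of G.
Step 3:
                    C           G
  I             4.921       2.486
  C           -0.4151      0.2767
  E             4.506       2.763
  solve Keq expr → x = 0.1384; check Q = 0.08345

x = 0.1384 M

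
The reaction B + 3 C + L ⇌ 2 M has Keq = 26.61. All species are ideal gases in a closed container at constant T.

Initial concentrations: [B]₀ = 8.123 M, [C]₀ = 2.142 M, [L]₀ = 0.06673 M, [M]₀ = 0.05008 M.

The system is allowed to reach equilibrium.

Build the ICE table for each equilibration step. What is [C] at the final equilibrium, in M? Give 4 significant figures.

[C]_eq = 1.942 M

Q₀ = 4.7080e-04 vs Keq = 26.61 ⇒ Q<K, forward
Step 1:
                  B         C         L         M
  Initial     8.123     2.142   0.06673   0.05008
  Change   -0.06671   -0.2001  -0.06671    0.1334
  Equil       8.056     1.942 2.1449e-05    0.1835
  solve Keq expr → x = 0.06671; check Q = 26.61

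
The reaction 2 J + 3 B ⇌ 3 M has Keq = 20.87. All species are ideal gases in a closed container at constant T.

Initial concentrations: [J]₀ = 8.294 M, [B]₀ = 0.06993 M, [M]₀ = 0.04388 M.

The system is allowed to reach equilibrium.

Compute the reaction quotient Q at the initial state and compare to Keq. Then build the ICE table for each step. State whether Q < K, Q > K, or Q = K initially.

Q₀ = 0.003592 vs Keq = 20.87 ⇒ Q<K, forward
Step 1:
                    J           B           M
  I             8.294     0.06993     0.04388
  C          -0.04042    -0.06064     0.06064
  E             8.254    0.009295      0.1045
  solve Keq expr → x = 0.02021; check Q = 20.87

Q₀ = 0.003592; Q < K (proceeds forward)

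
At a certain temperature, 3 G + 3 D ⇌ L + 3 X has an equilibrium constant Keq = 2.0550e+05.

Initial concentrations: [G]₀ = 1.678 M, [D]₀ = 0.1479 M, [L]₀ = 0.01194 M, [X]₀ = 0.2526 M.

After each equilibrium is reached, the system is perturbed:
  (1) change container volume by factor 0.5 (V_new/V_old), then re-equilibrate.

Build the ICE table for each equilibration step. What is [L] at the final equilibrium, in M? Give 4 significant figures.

[L]_eq = 0.1217 M

Q₀ = 0.01259 vs Keq = 2.0550e+05 ⇒ Q<K, forward
Step 1:
                  G         D         L         X
  init        1.678    0.1479   0.01194    0.2526
  Δ         -0.1462   -0.1462   0.04872    0.1462
  eq          1.532  0.001733   0.06066    0.3988
  solve Keq expr → x = 0.04872; check Q = 2.0550e+05
Then change container volume by factor 0.5 (V_new/V_old).
Step 2:
                  G         D         L         X
  init        3.064  0.003467    0.1213    0.7975
  Δ       -0.001276 -0.001276 4.2528e-04  0.001276
  eq          3.062  0.002191    0.1217    0.7988
  solve Keq expr → x = 4.2528e-04; check Q = 2.0550e+05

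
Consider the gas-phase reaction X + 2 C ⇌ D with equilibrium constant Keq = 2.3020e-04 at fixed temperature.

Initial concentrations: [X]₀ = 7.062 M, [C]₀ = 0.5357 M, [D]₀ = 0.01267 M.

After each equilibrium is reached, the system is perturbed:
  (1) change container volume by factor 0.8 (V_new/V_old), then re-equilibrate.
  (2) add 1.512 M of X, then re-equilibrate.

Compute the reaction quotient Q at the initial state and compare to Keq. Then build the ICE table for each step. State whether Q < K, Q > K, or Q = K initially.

Q₀ = 0.006252 vs Keq = 2.3020e-04 ⇒ Q>K, reverse
Step 1:
                  X         C         D
  I           7.062    0.5357   0.01267
  C         0.01216   0.02432  -0.01216
  E           7.074      0.56 5.1072e-04
  solve Keq expr → x = -0.01216; check Q = 2.3020e-04
Then change container volume by factor 0.8 (V_new/V_old).
Step 2:
                  X         C         D
  I           8.843       0.7 6.3840e-04
  C       -3.5703e-04 -7.1406e-04 3.5703e-04
  E           8.842    0.6993 9.9543e-04
  solve Keq expr → x = 3.5703e-04; check Q = 2.3020e-04
Then add 1.512 M of X.
Step 3:
                  X         C         D
  I           10.35    0.6993 9.9543e-04
  C       -1.6907e-04 -3.3814e-04 1.6907e-04
  E           10.35     0.699  0.001164
  solve Keq expr → x = 1.6907e-04; check Q = 2.3020e-04

Q₀ = 0.006252; Q > K (proceeds reverse)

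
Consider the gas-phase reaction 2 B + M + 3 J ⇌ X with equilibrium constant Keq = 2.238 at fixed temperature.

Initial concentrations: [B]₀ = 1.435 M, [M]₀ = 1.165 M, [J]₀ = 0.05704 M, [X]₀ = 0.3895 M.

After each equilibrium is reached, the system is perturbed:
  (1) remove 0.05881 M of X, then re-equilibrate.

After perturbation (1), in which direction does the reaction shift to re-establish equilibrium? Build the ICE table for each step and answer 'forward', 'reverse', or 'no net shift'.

Q₀ = 874.9 vs Keq = 2.238 ⇒ Q>K, reverse
Step 1:
                    B           M           J           X
  Initial       1.435       1.165     0.05704      0.3895
  Change       0.1893     0.09465      0.2839    -0.09465
  Equil         1.624        1.26       0.341      0.2949
  solve Keq expr → x = -0.09465; check Q = 2.238
Then remove 0.05881 M of X.
Step 2:
                    B           M           J           X
  Initial       1.624        1.26       0.341       0.236
  Change     -0.01285   -0.006426    -0.01928    0.006426
  Equil         1.611       1.253      0.3217      0.2425
  solve Keq expr → x = 0.006426; check Q = 2.238

Direction: forward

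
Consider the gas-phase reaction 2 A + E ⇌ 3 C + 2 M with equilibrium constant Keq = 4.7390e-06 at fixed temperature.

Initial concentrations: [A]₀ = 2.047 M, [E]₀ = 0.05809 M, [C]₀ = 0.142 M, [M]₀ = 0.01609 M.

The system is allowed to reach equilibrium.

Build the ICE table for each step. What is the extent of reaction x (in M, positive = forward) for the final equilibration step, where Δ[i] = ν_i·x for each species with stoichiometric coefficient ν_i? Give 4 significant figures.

x = 0.001423 M

Q₀ = 3.0454e-06 vs Keq = 4.7390e-06 ⇒ Q<K, forward
Step 1:
                  A         E         C         M
  Initial     2.047   0.05809     0.142   0.01609
  Change  -0.002846 -0.001423  0.004269  0.002846
  Equil       2.044   0.05667    0.1463   0.01894
  solve Keq expr → x = 0.001423; check Q = 4.7390e-06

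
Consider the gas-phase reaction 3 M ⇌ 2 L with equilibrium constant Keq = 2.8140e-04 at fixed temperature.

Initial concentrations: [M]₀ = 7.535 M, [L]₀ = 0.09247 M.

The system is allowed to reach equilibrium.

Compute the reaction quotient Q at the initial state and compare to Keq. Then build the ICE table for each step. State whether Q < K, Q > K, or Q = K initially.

Q₀ = 1.9987e-05 vs Keq = 2.8140e-04 ⇒ Q<K, forward
Step 1:
                  M         L
  Initial     7.535   0.09247
  Change    -0.3463    0.2309
  Equil       7.189    0.3233
  solve Keq expr → x = 0.1154; check Q = 2.8140e-04

Q₀ = 1.9987e-05; Q < K (proceeds forward)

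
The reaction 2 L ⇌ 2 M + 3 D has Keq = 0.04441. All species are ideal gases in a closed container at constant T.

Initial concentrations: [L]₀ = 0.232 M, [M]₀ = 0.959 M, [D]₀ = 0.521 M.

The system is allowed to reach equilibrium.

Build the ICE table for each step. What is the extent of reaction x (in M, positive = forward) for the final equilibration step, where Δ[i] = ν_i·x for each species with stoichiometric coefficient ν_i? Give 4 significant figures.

Q₀ = 2.416 vs Keq = 0.04441 ⇒ Q>K, reverse
Step 1:
                   L          M          D
  I            0.232      0.959      0.521
  C           0.1893    -0.1893     -0.284
  E           0.4213     0.7697      0.237
  solve Keq expr → x = -0.09467; check Q = 0.04441

x = -0.09467 M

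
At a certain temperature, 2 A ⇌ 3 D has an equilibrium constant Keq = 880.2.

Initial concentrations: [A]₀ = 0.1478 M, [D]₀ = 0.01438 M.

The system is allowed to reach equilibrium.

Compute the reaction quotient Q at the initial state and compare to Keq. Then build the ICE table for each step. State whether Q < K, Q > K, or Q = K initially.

Q₀ = 1.3612e-04; Q < K (proceeds forward)

Q₀ = 1.3612e-04 vs Keq = 880.2 ⇒ Q<K, forward
Step 1:
                   A          D
  init        0.1478    0.01438
  Δ          -0.1441     0.2161
  eq         0.00373     0.2305
  solve Keq expr → x = 0.07204; check Q = 880.2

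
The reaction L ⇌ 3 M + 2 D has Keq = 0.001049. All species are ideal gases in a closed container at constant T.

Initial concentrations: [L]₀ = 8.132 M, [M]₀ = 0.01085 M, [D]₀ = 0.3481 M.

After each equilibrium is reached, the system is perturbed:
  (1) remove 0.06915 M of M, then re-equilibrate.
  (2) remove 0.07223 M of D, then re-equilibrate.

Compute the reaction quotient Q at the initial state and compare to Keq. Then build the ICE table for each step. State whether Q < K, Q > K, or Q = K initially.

Q₀ = 1.9033e-08; Q < K (proceeds forward)

Q₀ = 1.9033e-08 vs Keq = 0.001049 ⇒ Q<K, forward
Step 1:
                  L         M         D
  init        8.132   0.01085    0.3481
  Δ        -0.09813    0.2944    0.1963
  eq          8.034    0.3052    0.5444
  solve Keq expr → x = 0.09813; check Q = 0.001049
Then remove 0.06915 M of M.
Step 2:
                  L         M         D
  init        8.034    0.2361    0.5444
  Δ        -0.01859   0.05577   0.03718
  eq          8.015    0.2919    0.5815
  solve Keq expr → x = 0.01859; check Q = 0.001049
Then remove 0.07223 M of D.
Step 3:
                  L         M         D
  init        8.015    0.2919    0.5093
  Δ       -0.007046   0.02114   0.01409
  eq          8.008     0.313    0.5234
  solve Keq expr → x = 0.007046; check Q = 0.001049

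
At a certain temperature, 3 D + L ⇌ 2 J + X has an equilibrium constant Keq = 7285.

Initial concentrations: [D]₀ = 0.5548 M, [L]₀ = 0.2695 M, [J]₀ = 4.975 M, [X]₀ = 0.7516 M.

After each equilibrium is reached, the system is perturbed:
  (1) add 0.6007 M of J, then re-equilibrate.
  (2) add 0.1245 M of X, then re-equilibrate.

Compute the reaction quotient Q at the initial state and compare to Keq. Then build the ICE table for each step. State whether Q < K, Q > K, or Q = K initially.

Q₀ = 404.2; Q < K (proceeds forward)

Q₀ = 404.2 vs Keq = 7285 ⇒ Q<K, forward
Step 1:
                   D          L          J          X
  Initial     0.5548     0.2695      4.975     0.7516
  Change     -0.2922   -0.09741     0.1948    0.09741
  Equil       0.2626     0.1721       5.17      0.849
  solve Keq expr → x = 0.09741; check Q = 7285
Then add 0.6007 M of J.
Step 2:
                   D          L          J          X
  Initial     0.2626     0.1721      5.771      0.849
  Change     0.01614    0.00538   -0.01076   -0.00538
  Equil       0.2787     0.1775       5.76     0.8436
  solve Keq expr → x = -0.00538; check Q = 7285
Then add 0.1245 M of X.
Step 3:
                   D          L          J          X
  Initial     0.2787     0.1775       5.76     0.9681
  Change     0.01059   0.003529  -0.007058  -0.003529
  Equil       0.2893      0.181      5.753     0.9646
  solve Keq expr → x = -0.003529; check Q = 7285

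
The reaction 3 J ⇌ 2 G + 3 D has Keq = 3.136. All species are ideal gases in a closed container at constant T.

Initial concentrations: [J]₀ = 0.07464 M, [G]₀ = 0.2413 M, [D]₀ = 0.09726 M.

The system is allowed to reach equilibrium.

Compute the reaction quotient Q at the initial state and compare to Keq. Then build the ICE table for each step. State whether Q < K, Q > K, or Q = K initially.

Q₀ = 0.1288; Q < K (proceeds forward)

Q₀ = 0.1288 vs Keq = 3.136 ⇒ Q<K, forward
Step 1:
                    J           G           D
  init        0.07464      0.2413     0.09726
  Δ          -0.03678     0.02452     0.03678
  eq          0.03786      0.2658       0.134
  solve Keq expr → x = 0.01226; check Q = 3.136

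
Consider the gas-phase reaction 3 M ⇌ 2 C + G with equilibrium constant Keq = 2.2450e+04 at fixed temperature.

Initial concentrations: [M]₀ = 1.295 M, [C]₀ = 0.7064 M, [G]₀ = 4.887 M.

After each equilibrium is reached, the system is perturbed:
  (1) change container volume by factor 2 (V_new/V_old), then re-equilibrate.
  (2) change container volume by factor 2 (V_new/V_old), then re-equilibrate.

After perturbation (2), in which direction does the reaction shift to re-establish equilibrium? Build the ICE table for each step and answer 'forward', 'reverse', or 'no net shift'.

Direction: no net shift

Q₀ = 1.123 vs Keq = 2.2450e+04 ⇒ Q<K, forward
Step 1:
                  M         C         G
  init        1.295    0.7064     4.887
  Δ          -1.214     0.809    0.4045
  eq         0.0815     1.515     5.292
  solve Keq expr → x = 0.4045; check Q = 2.2450e+04
Then change container volume by factor 2 (V_new/V_old).
Step 2:
                  M         C         G
  init      0.04075    0.7577     2.646
  Δ               0         0         0
  eq        0.04075    0.7577     2.646
  solve Keq expr → x = 0; check Q = 2.2450e+04
Then change container volume by factor 2 (V_new/V_old).
Step 3:
                  M         C         G
  init      0.02037    0.3789     1.323
  Δ               0         0         0
  eq        0.02037    0.3789     1.323
  solve Keq expr → x = 0; check Q = 2.2450e+04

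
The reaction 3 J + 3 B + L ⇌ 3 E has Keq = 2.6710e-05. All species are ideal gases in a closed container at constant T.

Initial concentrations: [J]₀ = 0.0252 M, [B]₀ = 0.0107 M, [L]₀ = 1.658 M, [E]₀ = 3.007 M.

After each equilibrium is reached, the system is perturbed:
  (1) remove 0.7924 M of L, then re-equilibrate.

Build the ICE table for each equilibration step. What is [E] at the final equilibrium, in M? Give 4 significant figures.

[E]_eq = 0.274 M

Q₀ = 8.3649e+11 vs Keq = 2.6710e-05 ⇒ Q>K, reverse
Step 1:
                    J           B           L           E
  Initial      0.0252      0.0107       1.658       3.007
  Change        2.704       2.704      0.9013      -2.704
  Equil         2.729       2.715       2.559       0.303
  solve Keq expr → x = -0.9013; check Q = 2.6710e-05
Then remove 0.7924 M of L.
Step 2:
                    J           B           L           E
  Initial       2.729       2.715       1.767       0.303
  Change      0.02897     0.02897    0.009656    -0.02897
  Equil         2.758       2.744       1.777       0.274
  solve Keq expr → x = -0.009656; check Q = 2.6710e-05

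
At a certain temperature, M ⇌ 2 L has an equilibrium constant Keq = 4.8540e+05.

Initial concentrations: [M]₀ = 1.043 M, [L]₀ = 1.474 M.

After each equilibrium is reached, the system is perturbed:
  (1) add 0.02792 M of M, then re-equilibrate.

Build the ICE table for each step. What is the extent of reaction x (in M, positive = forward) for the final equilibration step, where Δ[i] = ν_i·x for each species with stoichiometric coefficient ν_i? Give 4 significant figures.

x = 0.02792 M

Q₀ = 2.083 vs Keq = 4.8540e+05 ⇒ Q<K, forward
Step 1:
                  M         L
  I           1.043     1.474
  C          -1.043     2.086
  E       2.6109e-05      3.56
  solve Keq expr → x = 1.043; check Q = 4.8540e+05
Then add 0.02792 M of M.
Step 2:
                  M         L
  I         0.02795      3.56
  C        -0.02792   0.05584
  E       2.6934e-05     3.616
  solve Keq expr → x = 0.02792; check Q = 4.8540e+05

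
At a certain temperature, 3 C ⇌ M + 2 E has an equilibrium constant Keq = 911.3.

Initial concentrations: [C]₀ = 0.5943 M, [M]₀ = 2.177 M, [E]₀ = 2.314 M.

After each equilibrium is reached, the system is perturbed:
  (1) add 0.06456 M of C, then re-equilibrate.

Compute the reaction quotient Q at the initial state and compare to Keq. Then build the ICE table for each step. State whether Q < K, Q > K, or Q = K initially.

Q₀ = 55.54 vs Keq = 911.3 ⇒ Q<K, forward
Step 1:
                  C         M         E
  Initial    0.5943     2.177     2.314
  Change    -0.3411    0.1137    0.2274
  Equil      0.2532     2.291     2.541
  solve Keq expr → x = 0.1137; check Q = 911.3
Then add 0.06456 M of C.
Step 2:
                  C         M         E
  Initial    0.3178     2.291     2.541
  Change   -0.06111   0.02037   0.04074
  Equil      0.2567     2.311     2.582
  solve Keq expr → x = 0.02037; check Q = 911.3

Q₀ = 55.54; Q < K (proceeds forward)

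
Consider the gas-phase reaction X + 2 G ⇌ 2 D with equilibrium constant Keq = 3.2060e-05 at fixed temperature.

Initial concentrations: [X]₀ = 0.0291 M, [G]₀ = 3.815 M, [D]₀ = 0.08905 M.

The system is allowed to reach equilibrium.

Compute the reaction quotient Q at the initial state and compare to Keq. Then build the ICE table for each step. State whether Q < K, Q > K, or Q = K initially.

Q₀ = 0.01872 vs Keq = 3.2060e-05 ⇒ Q>K, reverse
Step 1:
                  X         G         D
  I          0.0291     3.815   0.08905
  C         0.04159   0.08318  -0.08318
  E         0.07069     3.898  0.005868
  solve Keq expr → x = -0.04159; check Q = 3.2060e-05

Q₀ = 0.01872; Q > K (proceeds reverse)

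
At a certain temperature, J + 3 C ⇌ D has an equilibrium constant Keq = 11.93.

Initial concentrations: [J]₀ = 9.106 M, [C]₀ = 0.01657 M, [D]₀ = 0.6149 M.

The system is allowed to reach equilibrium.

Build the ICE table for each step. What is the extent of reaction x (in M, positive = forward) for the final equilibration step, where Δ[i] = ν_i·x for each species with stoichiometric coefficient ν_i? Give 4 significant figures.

x = -0.05205 M

Q₀ = 1.4843e+04 vs Keq = 11.93 ⇒ Q>K, reverse
Step 1:
                  J         C         D
  init        9.106   0.01657    0.6149
  Δ         0.05205    0.1561  -0.05205
  eq          9.158    0.1727    0.5629
  solve Keq expr → x = -0.05205; check Q = 11.93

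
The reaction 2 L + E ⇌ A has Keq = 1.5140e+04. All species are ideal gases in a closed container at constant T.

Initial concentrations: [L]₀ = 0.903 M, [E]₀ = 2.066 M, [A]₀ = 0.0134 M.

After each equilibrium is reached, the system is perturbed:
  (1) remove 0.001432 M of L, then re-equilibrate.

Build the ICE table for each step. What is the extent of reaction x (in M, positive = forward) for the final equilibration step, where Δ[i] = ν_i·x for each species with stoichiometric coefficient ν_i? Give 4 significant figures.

Q₀ = 0.007954 vs Keq = 1.5140e+04 ⇒ Q<K, forward
Step 1:
                  L         E         A
  Initial     0.903     2.066    0.0134
  Change    -0.8987   -0.4493    0.4493
  Equil    0.004348     1.617    0.4627
  solve Keq expr → x = 0.4493; check Q = 1.5140e+04
Then remove 0.001432 M of L.
Step 2:
                  L         E         A
  Initial  0.002916     1.617    0.4627
  Change   0.001428 7.1384e-04 -7.1384e-04
  Equil    0.004344     1.617     0.462
  solve Keq expr → x = -7.1384e-04; check Q = 1.5140e+04

x = -7.1384e-04 M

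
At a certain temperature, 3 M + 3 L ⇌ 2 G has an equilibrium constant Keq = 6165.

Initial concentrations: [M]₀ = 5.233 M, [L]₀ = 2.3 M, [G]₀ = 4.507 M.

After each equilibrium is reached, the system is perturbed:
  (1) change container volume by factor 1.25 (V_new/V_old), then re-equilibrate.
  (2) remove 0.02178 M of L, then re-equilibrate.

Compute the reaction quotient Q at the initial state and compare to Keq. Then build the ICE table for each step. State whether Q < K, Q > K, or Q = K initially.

Q₀ = 0.01165; Q < K (proceeds forward)

Q₀ = 0.01165 vs Keq = 6165 ⇒ Q<K, forward
Step 1:
                   M          L          G
  init         5.233        2.3      4.507
  Δ            -2.24      -2.24      1.493
  eq           2.993    0.06016          6
  solve Keq expr → x = 0.7466; check Q = 6165
Then change container volume by factor 1.25 (V_new/V_old).
Step 2:
                   M          L          G
  init         2.395    0.04813        4.8
  Δ          0.01615    0.01615   -0.01077
  eq           2.411    0.06428      4.789
  solve Keq expr → x = -0.005383; check Q = 6165
Then remove 0.02178 M of L.
Step 3:
                   M          L          G
  init         2.411     0.0425      4.789
  Δ           0.0211     0.0211   -0.01407
  eq           2.432     0.0636      4.775
  solve Keq expr → x = -0.007033; check Q = 6165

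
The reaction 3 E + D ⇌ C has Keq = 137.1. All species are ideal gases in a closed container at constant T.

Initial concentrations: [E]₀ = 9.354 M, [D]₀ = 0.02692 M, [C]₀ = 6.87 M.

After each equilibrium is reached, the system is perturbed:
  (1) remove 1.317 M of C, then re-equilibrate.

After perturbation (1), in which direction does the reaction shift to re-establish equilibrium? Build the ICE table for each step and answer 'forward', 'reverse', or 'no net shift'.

Direction: forward

Q₀ = 0.3118 vs Keq = 137.1 ⇒ Q<K, forward
Step 1:
                  E         D         C
  init        9.354   0.02692      6.87
  Δ        -0.08057  -0.02686   0.02686
  eq          9.273 6.3080e-05     6.897
  solve Keq expr → x = 0.02686; check Q = 137.1
Then remove 1.317 M of C.
Step 2:
                  E         D         C
  init        9.273 6.3080e-05      5.58
  Δ       -3.6135e-05 -1.2045e-05 1.2045e-05
  eq          9.273 5.1035e-05      5.58
  solve Keq expr → x = 1.2045e-05; check Q = 137.1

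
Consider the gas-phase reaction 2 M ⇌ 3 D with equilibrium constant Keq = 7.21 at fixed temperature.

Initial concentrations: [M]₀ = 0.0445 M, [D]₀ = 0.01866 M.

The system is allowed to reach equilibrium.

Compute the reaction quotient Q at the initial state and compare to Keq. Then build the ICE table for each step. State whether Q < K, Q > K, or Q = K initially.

Q₀ = 0.003281 vs Keq = 7.21 ⇒ Q<K, forward
Step 1:
                    M           D
  init         0.0445     0.01866
  Δ          -0.03698     0.05547
  eq         0.007517     0.07413
  solve Keq expr → x = 0.01849; check Q = 7.21

Q₀ = 0.003281; Q < K (proceeds forward)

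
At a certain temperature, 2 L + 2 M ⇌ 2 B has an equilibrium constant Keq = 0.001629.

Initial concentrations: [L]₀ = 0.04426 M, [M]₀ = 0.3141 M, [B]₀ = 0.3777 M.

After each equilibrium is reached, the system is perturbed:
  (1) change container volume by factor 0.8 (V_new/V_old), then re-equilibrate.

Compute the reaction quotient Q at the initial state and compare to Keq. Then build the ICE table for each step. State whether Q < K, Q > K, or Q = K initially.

Q₀ = 738.1; Q > K (proceeds reverse)

Q₀ = 738.1 vs Keq = 0.001629 ⇒ Q>K, reverse
Step 1:
                  L         M         B
  init      0.04426    0.3141    0.3777
  Δ          0.3664    0.3664   -0.3664
  eq         0.4107    0.6805   0.01128
  solve Keq expr → x = -0.1832; check Q = 0.001629
Then change container volume by factor 0.8 (V_new/V_old).
Step 2:
                  L         M         B
  init       0.5134    0.8507    0.0141
  Δ       -0.003341 -0.003341  0.003341
  eq           0.51    0.8473   0.01744
  solve Keq expr → x = 0.001671; check Q = 0.001629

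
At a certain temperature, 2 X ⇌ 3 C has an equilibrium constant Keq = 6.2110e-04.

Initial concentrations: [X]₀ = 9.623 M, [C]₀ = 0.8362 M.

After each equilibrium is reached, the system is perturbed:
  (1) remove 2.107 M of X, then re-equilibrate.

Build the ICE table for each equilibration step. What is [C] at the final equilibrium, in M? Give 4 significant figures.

Q₀ = 0.006314 vs Keq = 6.2110e-04 ⇒ Q>K, reverse
Step 1:
                  X         C
  Initial     9.623    0.8362
  Change     0.2949   -0.4423
  Equil       9.918    0.3939
  solve Keq expr → x = -0.1474; check Q = 6.2110e-04
Then remove 2.107 M of X.
Step 2:
                  X         C
  Initial     7.811    0.3939
  Change    0.03792  -0.05688
  Equil       7.849     0.337
  solve Keq expr → x = -0.01896; check Q = 6.2110e-04

[C]_eq = 0.337 M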